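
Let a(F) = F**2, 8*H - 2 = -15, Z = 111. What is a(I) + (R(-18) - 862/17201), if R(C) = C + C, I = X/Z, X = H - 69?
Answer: -483483568087/13563745344 ≈ -35.645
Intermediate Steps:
H = -13/8 (H = 1/4 + (1/8)*(-15) = 1/4 - 15/8 = -13/8 ≈ -1.6250)
X = -565/8 (X = -13/8 - 69 = -565/8 ≈ -70.625)
I = -565/888 (I = -565/8/111 = -565/8*1/111 = -565/888 ≈ -0.63626)
R(C) = 2*C
a(I) + (R(-18) - 862/17201) = (-565/888)**2 + (2*(-18) - 862/17201) = 319225/788544 + (-36 - 862*1/17201) = 319225/788544 + (-36 - 862/17201) = 319225/788544 - 620098/17201 = -483483568087/13563745344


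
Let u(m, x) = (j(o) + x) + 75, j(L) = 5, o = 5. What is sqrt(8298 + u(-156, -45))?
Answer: sqrt(8333) ≈ 91.285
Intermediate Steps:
u(m, x) = 80 + x (u(m, x) = (5 + x) + 75 = 80 + x)
sqrt(8298 + u(-156, -45)) = sqrt(8298 + (80 - 45)) = sqrt(8298 + 35) = sqrt(8333)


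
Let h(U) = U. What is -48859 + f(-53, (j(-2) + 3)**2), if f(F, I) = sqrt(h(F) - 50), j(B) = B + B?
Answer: -48859 + I*sqrt(103) ≈ -48859.0 + 10.149*I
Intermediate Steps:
j(B) = 2*B
f(F, I) = sqrt(-50 + F) (f(F, I) = sqrt(F - 50) = sqrt(-50 + F))
-48859 + f(-53, (j(-2) + 3)**2) = -48859 + sqrt(-50 - 53) = -48859 + sqrt(-103) = -48859 + I*sqrt(103)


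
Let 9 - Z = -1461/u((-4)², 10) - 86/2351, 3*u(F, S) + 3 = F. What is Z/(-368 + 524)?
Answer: 5290309/2383914 ≈ 2.2192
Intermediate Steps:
u(F, S) = -1 + F/3
Z = 10580618/30563 (Z = 9 - (-1461/(-1 + (⅓)*(-4)²) - 86/2351) = 9 - (-1461/(-1 + (⅓)*16) - 86*1/2351) = 9 - (-1461/(-1 + 16/3) - 86/2351) = 9 - (-1461/13/3 - 86/2351) = 9 - (-1461*3/13 - 86/2351) = 9 - (-4383/13 - 86/2351) = 9 - 1*(-10305551/30563) = 9 + 10305551/30563 = 10580618/30563 ≈ 346.19)
Z/(-368 + 524) = 10580618/(30563*(-368 + 524)) = (10580618/30563)/156 = (10580618/30563)*(1/156) = 5290309/2383914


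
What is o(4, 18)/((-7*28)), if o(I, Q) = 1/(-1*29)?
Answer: 1/5684 ≈ 0.00017593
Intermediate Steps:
o(I, Q) = -1/29 (o(I, Q) = 1/(-29) = -1/29)
o(4, 18)/((-7*28)) = -1/(29*((-7*28))) = -1/29/(-196) = -1/29*(-1/196) = 1/5684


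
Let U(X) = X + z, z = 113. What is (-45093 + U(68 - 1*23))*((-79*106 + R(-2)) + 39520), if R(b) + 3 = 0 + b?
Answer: -1399320835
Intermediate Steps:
U(X) = 113 + X (U(X) = X + 113 = 113 + X)
R(b) = -3 + b (R(b) = -3 + (0 + b) = -3 + b)
(-45093 + U(68 - 1*23))*((-79*106 + R(-2)) + 39520) = (-45093 + (113 + (68 - 1*23)))*((-79*106 + (-3 - 2)) + 39520) = (-45093 + (113 + (68 - 23)))*((-8374 - 5) + 39520) = (-45093 + (113 + 45))*(-8379 + 39520) = (-45093 + 158)*31141 = -44935*31141 = -1399320835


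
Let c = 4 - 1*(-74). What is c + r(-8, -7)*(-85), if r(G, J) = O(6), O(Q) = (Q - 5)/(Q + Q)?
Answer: 851/12 ≈ 70.917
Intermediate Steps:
O(Q) = (-5 + Q)/(2*Q) (O(Q) = (-5 + Q)/((2*Q)) = (-5 + Q)*(1/(2*Q)) = (-5 + Q)/(2*Q))
r(G, J) = 1/12 (r(G, J) = (½)*(-5 + 6)/6 = (½)*(⅙)*1 = 1/12)
c = 78 (c = 4 + 74 = 78)
c + r(-8, -7)*(-85) = 78 + (1/12)*(-85) = 78 - 85/12 = 851/12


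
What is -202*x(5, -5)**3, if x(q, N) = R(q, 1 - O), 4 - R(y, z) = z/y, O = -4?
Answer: -5454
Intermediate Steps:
R(y, z) = 4 - z/y
x(q, N) = 4 - 5/q (x(q, N) = 4 - (1 - 1*(-4))/q = 4 - (1 + 4)/q = 4 - 1*5/q = 4 - 5/q)
-202*x(5, -5)**3 = -202*(4 - 5/5)**3 = -202*(4 - 5*1/5)**3 = -202*(4 - 1)**3 = -202*3**3 = -202*27 = -5454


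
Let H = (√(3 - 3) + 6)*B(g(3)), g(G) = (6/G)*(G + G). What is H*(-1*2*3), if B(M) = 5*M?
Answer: -2160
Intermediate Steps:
g(G) = 12 (g(G) = (6/G)*(2*G) = 12)
H = 360 (H = (√(3 - 3) + 6)*(5*12) = (√0 + 6)*60 = (0 + 6)*60 = 6*60 = 360)
H*(-1*2*3) = 360*(-1*2*3) = 360*(-2*3) = 360*(-6) = -2160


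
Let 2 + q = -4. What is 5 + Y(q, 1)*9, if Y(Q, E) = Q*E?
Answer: -49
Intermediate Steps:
q = -6 (q = -2 - 4 = -6)
Y(Q, E) = E*Q
5 + Y(q, 1)*9 = 5 + (1*(-6))*9 = 5 - 6*9 = 5 - 54 = -49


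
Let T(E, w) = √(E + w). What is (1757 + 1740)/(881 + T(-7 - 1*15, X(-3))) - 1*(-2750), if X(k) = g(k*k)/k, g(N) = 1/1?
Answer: 6412755071/2328550 - 3497*I*√201/2328550 ≈ 2754.0 - 0.021292*I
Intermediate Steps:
g(N) = 1
X(k) = 1/k
(1757 + 1740)/(881 + T(-7 - 1*15, X(-3))) - 1*(-2750) = (1757 + 1740)/(881 + √((-7 - 1*15) + 1/(-3))) - 1*(-2750) = 3497/(881 + √((-7 - 15) - ⅓)) + 2750 = 3497/(881 + √(-22 - ⅓)) + 2750 = 3497/(881 + √(-67/3)) + 2750 = 3497/(881 + I*√201/3) + 2750 = 2750 + 3497/(881 + I*√201/3)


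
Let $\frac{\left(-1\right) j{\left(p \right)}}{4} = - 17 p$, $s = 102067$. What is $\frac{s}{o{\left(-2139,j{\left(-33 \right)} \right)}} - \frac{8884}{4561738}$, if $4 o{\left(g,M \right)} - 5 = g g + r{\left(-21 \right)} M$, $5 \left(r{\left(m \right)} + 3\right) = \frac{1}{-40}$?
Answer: $\frac{45542613670838}{522554981987609} \approx 0.087154$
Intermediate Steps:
$r{\left(m \right)} = - \frac{601}{200}$ ($r{\left(m \right)} = -3 + \frac{1}{5 \left(-40\right)} = -3 + \frac{1}{5} \left(- \frac{1}{40}\right) = -3 - \frac{1}{200} = - \frac{601}{200}$)
$j{\left(p \right)} = 68 p$ ($j{\left(p \right)} = - 4 \left(- 17 p\right) = 68 p$)
$o{\left(g,M \right)} = \frac{5}{4} - \frac{601 M}{800} + \frac{g^{2}}{4}$ ($o{\left(g,M \right)} = \frac{5}{4} + \frac{g g - \frac{601 M}{200}}{4} = \frac{5}{4} + \frac{g^{2} - \frac{601 M}{200}}{4} = \frac{5}{4} - \left(- \frac{g^{2}}{4} + \frac{601 M}{800}\right) = \frac{5}{4} - \frac{601 M}{800} + \frac{g^{2}}{4}$)
$\frac{s}{o{\left(-2139,j{\left(-33 \right)} \right)}} - \frac{8884}{4561738} = \frac{102067}{\frac{5}{4} - \frac{601 \cdot 68 \left(-33\right)}{800} + \frac{\left(-2139\right)^{2}}{4}} - \frac{8884}{4561738} = \frac{102067}{\frac{5}{4} - - \frac{337161}{200} + \frac{1}{4} \cdot 4575321} - \frac{4442}{2280869} = \frac{102067}{\frac{5}{4} + \frac{337161}{200} + \frac{4575321}{4}} - \frac{4442}{2280869} = \frac{102067}{\frac{229103461}{200}} - \frac{4442}{2280869} = 102067 \cdot \frac{200}{229103461} - \frac{4442}{2280869} = \frac{20413400}{229103461} - \frac{4442}{2280869} = \frac{45542613670838}{522554981987609}$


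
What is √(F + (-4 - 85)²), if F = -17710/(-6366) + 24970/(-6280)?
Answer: √7911286433291883/999462 ≈ 88.993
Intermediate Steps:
F = -2387011/1998924 (F = -17710*(-1/6366) + 24970*(-1/6280) = 8855/3183 - 2497/628 = -2387011/1998924 ≈ -1.1941)
√(F + (-4 - 85)²) = √(-2387011/1998924 + (-4 - 85)²) = √(-2387011/1998924 + (-89)²) = √(-2387011/1998924 + 7921) = √(15831089993/1998924) = √7911286433291883/999462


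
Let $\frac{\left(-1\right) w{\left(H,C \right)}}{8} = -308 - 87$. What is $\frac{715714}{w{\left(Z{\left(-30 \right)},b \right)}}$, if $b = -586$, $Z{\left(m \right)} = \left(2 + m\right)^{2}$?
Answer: $\frac{357857}{1580} \approx 226.49$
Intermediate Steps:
$w{\left(H,C \right)} = 3160$ ($w{\left(H,C \right)} = - 8 \left(-308 - 87\right) = \left(-8\right) \left(-395\right) = 3160$)
$\frac{715714}{w{\left(Z{\left(-30 \right)},b \right)}} = \frac{715714}{3160} = 715714 \cdot \frac{1}{3160} = \frac{357857}{1580}$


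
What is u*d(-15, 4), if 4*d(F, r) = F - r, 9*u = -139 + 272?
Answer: -2527/36 ≈ -70.194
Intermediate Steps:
u = 133/9 (u = (-139 + 272)/9 = (1/9)*133 = 133/9 ≈ 14.778)
d(F, r) = -r/4 + F/4 (d(F, r) = (F - r)/4 = -r/4 + F/4)
u*d(-15, 4) = 133*(-1/4*4 + (1/4)*(-15))/9 = 133*(-1 - 15/4)/9 = (133/9)*(-19/4) = -2527/36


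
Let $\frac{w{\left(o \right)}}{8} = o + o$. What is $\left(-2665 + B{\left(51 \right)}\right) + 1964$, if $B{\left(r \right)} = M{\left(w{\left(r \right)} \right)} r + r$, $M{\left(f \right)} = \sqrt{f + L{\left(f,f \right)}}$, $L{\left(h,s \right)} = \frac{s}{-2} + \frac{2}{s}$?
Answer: $-650 + \frac{13 \sqrt{100470}}{4} \approx 380.15$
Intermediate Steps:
$w{\left(o \right)} = 16 o$ ($w{\left(o \right)} = 8 \left(o + o\right) = 8 \cdot 2 o = 16 o$)
$L{\left(h,s \right)} = \frac{2}{s} - \frac{s}{2}$ ($L{\left(h,s \right)} = s \left(- \frac{1}{2}\right) + \frac{2}{s} = - \frac{s}{2} + \frac{2}{s} = \frac{2}{s} - \frac{s}{2}$)
$M{\left(f \right)} = \sqrt{\frac{f}{2} + \frac{2}{f}}$ ($M{\left(f \right)} = \sqrt{f - \left(\frac{f}{2} - \frac{2}{f}\right)} = \sqrt{\frac{f}{2} + \frac{2}{f}}$)
$B{\left(r \right)} = r + \frac{r \sqrt{\frac{1}{2 r} + 32 r}}{2}$ ($B{\left(r \right)} = \frac{\sqrt{2 \cdot 16 r + \frac{8}{16 r}}}{2} r + r = \frac{\sqrt{32 r + 8 \frac{1}{16 r}}}{2} r + r = \frac{\sqrt{32 r + \frac{1}{2 r}}}{2} r + r = \frac{\sqrt{\frac{1}{2 r} + 32 r}}{2} r + r = \frac{r \sqrt{\frac{1}{2 r} + 32 r}}{2} + r = r + \frac{r \sqrt{\frac{1}{2 r} + 32 r}}{2}$)
$\left(-2665 + B{\left(51 \right)}\right) + 1964 = \left(-2665 + 51 \left(1 + \frac{\sqrt{\frac{2}{51} + 128 \cdot 51}}{4}\right)\right) + 1964 = \left(-2665 + 51 \left(1 + \frac{\sqrt{2 \cdot \frac{1}{51} + 6528}}{4}\right)\right) + 1964 = \left(-2665 + 51 \left(1 + \frac{\sqrt{\frac{2}{51} + 6528}}{4}\right)\right) + 1964 = \left(-2665 + 51 \left(1 + \frac{\sqrt{\frac{332930}{51}}}{4}\right)\right) + 1964 = \left(-2665 + 51 \left(1 + \frac{\frac{13}{51} \sqrt{100470}}{4}\right)\right) + 1964 = \left(-2665 + 51 \left(1 + \frac{13 \sqrt{100470}}{204}\right)\right) + 1964 = \left(-2665 + \left(51 + \frac{13 \sqrt{100470}}{4}\right)\right) + 1964 = \left(-2614 + \frac{13 \sqrt{100470}}{4}\right) + 1964 = -650 + \frac{13 \sqrt{100470}}{4}$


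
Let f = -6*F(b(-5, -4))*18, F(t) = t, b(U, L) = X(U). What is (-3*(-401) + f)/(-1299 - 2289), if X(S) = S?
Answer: -581/1196 ≈ -0.48579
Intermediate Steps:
b(U, L) = U
f = 540 (f = -6*(-5)*18 = 30*18 = 540)
(-3*(-401) + f)/(-1299 - 2289) = (-3*(-401) + 540)/(-1299 - 2289) = (1203 + 540)/(-3588) = 1743*(-1/3588) = -581/1196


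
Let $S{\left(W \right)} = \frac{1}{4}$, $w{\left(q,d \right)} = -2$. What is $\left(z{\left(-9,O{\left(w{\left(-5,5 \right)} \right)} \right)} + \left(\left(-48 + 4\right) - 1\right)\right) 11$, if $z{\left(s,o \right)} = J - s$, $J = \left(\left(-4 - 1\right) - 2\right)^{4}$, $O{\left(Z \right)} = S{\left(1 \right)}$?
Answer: $26015$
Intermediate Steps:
$S{\left(W \right)} = \frac{1}{4}$
$O{\left(Z \right)} = \frac{1}{4}$
$J = 2401$ ($J = \left(-5 - 2\right)^{4} = \left(-7\right)^{4} = 2401$)
$z{\left(s,o \right)} = 2401 - s$
$\left(z{\left(-9,O{\left(w{\left(-5,5 \right)} \right)} \right)} + \left(\left(-48 + 4\right) - 1\right)\right) 11 = \left(\left(2401 - -9\right) + \left(\left(-48 + 4\right) - 1\right)\right) 11 = \left(\left(2401 + 9\right) - 45\right) 11 = \left(2410 - 45\right) 11 = 2365 \cdot 11 = 26015$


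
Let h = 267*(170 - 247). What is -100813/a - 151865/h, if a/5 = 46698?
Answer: 1589825923/228586710 ≈ 6.9550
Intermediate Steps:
a = 233490 (a = 5*46698 = 233490)
h = -20559 (h = 267*(-77) = -20559)
-100813/a - 151865/h = -100813/233490 - 151865/(-20559) = -100813*1/233490 - 151865*(-1/20559) = -100813/233490 + 21695/2937 = 1589825923/228586710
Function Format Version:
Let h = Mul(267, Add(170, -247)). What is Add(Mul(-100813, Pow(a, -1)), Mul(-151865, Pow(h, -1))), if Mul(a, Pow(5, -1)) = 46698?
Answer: Rational(1589825923, 228586710) ≈ 6.9550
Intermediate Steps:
a = 233490 (a = Mul(5, 46698) = 233490)
h = -20559 (h = Mul(267, -77) = -20559)
Add(Mul(-100813, Pow(a, -1)), Mul(-151865, Pow(h, -1))) = Add(Mul(-100813, Pow(233490, -1)), Mul(-151865, Pow(-20559, -1))) = Add(Mul(-100813, Rational(1, 233490)), Mul(-151865, Rational(-1, 20559))) = Add(Rational(-100813, 233490), Rational(21695, 2937)) = Rational(1589825923, 228586710)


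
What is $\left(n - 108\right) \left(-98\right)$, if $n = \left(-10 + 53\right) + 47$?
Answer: $1764$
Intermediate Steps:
$n = 90$ ($n = 43 + 47 = 90$)
$\left(n - 108\right) \left(-98\right) = \left(90 - 108\right) \left(-98\right) = \left(-18\right) \left(-98\right) = 1764$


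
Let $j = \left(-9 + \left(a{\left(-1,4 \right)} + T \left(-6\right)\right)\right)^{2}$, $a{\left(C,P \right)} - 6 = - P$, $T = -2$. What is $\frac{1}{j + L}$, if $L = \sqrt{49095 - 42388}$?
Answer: $- \frac{25}{6082} + \frac{\sqrt{6707}}{6082} \approx 0.0093549$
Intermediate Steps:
$a{\left(C,P \right)} = 6 - P$
$L = \sqrt{6707} \approx 81.896$
$j = 25$ ($j = \left(-9 + \left(\left(6 - 4\right) - -12\right)\right)^{2} = \left(-9 + \left(\left(6 - 4\right) + 12\right)\right)^{2} = \left(-9 + \left(2 + 12\right)\right)^{2} = \left(-9 + 14\right)^{2} = 5^{2} = 25$)
$\frac{1}{j + L} = \frac{1}{25 + \sqrt{6707}}$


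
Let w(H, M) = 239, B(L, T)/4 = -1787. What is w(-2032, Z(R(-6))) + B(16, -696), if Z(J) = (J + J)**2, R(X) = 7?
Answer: -6909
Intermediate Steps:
Z(J) = 4*J**2 (Z(J) = (2*J)**2 = 4*J**2)
B(L, T) = -7148 (B(L, T) = 4*(-1787) = -7148)
w(-2032, Z(R(-6))) + B(16, -696) = 239 - 7148 = -6909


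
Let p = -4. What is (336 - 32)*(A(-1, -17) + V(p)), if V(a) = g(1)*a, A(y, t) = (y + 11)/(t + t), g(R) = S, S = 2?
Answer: -42864/17 ≈ -2521.4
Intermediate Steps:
g(R) = 2
A(y, t) = (11 + y)/(2*t) (A(y, t) = (11 + y)/((2*t)) = (11 + y)*(1/(2*t)) = (11 + y)/(2*t))
V(a) = 2*a
(336 - 32)*(A(-1, -17) + V(p)) = (336 - 32)*((½)*(11 - 1)/(-17) + 2*(-4)) = 304*((½)*(-1/17)*10 - 8) = 304*(-5/17 - 8) = 304*(-141/17) = -42864/17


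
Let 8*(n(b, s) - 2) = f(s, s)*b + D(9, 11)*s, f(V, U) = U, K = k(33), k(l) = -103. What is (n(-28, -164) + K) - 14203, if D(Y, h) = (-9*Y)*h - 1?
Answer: 4556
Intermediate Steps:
K = -103
D(Y, h) = -1 - 9*Y*h (D(Y, h) = -9*Y*h - 1 = -1 - 9*Y*h)
n(b, s) = 2 - 223*s/2 + b*s/8 (n(b, s) = 2 + (s*b + (-1 - 9*9*11)*s)/8 = 2 + (b*s + (-1 - 891)*s)/8 = 2 + (b*s - 892*s)/8 = 2 + (-892*s + b*s)/8 = 2 + (-223*s/2 + b*s/8) = 2 - 223*s/2 + b*s/8)
(n(-28, -164) + K) - 14203 = ((2 - 223/2*(-164) + (⅛)*(-28)*(-164)) - 103) - 14203 = ((2 + 18286 + 574) - 103) - 14203 = (18862 - 103) - 14203 = 18759 - 14203 = 4556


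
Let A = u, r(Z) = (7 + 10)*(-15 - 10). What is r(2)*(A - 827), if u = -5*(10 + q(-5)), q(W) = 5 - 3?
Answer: 376975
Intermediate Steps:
q(W) = 2
r(Z) = -425 (r(Z) = 17*(-25) = -425)
u = -60 (u = -5*(10 + 2) = -5*12 = -60)
A = -60
r(2)*(A - 827) = -425*(-60 - 827) = -425*(-887) = 376975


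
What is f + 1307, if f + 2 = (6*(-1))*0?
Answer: 1305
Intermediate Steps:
f = -2 (f = -2 + (6*(-1))*0 = -2 - 6*0 = -2 + 0 = -2)
f + 1307 = -2 + 1307 = 1305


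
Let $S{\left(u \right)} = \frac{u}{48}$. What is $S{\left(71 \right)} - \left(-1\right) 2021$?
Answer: $\frac{97079}{48} \approx 2022.5$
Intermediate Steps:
$S{\left(u \right)} = \frac{u}{48}$ ($S{\left(u \right)} = u \frac{1}{48} = \frac{u}{48}$)
$S{\left(71 \right)} - \left(-1\right) 2021 = \frac{1}{48} \cdot 71 - \left(-1\right) 2021 = \frac{71}{48} - -2021 = \frac{71}{48} + 2021 = \frac{97079}{48}$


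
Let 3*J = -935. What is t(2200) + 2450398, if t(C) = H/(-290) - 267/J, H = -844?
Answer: 66442643913/27115 ≈ 2.4504e+6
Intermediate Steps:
J = -935/3 (J = (⅓)*(-935) = -935/3 ≈ -311.67)
t(C) = 102143/27115 (t(C) = -844/(-290) - 267/(-935/3) = -844*(-1/290) - 267*(-3/935) = 422/145 + 801/935 = 102143/27115)
t(2200) + 2450398 = 102143/27115 + 2450398 = 66442643913/27115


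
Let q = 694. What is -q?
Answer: -694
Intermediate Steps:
-q = -1*694 = -694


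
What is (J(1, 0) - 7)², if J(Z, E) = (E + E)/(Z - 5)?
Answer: 49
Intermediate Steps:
J(Z, E) = 2*E/(-5 + Z) (J(Z, E) = (2*E)/(-5 + Z) = 2*E/(-5 + Z))
(J(1, 0) - 7)² = (2*0/(-5 + 1) - 7)² = (2*0/(-4) - 7)² = (2*0*(-¼) - 7)² = (0 - 7)² = (-7)² = 49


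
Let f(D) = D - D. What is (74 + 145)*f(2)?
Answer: 0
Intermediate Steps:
f(D) = 0
(74 + 145)*f(2) = (74 + 145)*0 = 219*0 = 0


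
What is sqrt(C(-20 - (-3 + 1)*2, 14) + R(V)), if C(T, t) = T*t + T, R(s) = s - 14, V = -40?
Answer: 7*I*sqrt(6) ≈ 17.146*I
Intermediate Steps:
R(s) = -14 + s
C(T, t) = T + T*t
sqrt(C(-20 - (-3 + 1)*2, 14) + R(V)) = sqrt((-20 - (-3 + 1)*2)*(1 + 14) + (-14 - 40)) = sqrt((-20 - (-2)*2)*15 - 54) = sqrt((-20 - 1*(-4))*15 - 54) = sqrt((-20 + 4)*15 - 54) = sqrt(-16*15 - 54) = sqrt(-240 - 54) = sqrt(-294) = 7*I*sqrt(6)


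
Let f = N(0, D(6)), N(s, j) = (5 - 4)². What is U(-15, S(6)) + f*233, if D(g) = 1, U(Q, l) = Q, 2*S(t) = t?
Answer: 218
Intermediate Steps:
S(t) = t/2
N(s, j) = 1 (N(s, j) = 1² = 1)
f = 1
U(-15, S(6)) + f*233 = -15 + 1*233 = -15 + 233 = 218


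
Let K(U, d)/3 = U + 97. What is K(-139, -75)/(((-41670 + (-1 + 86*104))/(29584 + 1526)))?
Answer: 1306620/10909 ≈ 119.77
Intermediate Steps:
K(U, d) = 291 + 3*U (K(U, d) = 3*(U + 97) = 3*(97 + U) = 291 + 3*U)
K(-139, -75)/(((-41670 + (-1 + 86*104))/(29584 + 1526))) = (291 + 3*(-139))/(((-41670 + (-1 + 86*104))/(29584 + 1526))) = (291 - 417)/(((-41670 + (-1 + 8944))/31110)) = -126*31110/(-41670 + 8943) = -126/((-32727*1/31110)) = -126/(-10909/10370) = -126*(-10370/10909) = 1306620/10909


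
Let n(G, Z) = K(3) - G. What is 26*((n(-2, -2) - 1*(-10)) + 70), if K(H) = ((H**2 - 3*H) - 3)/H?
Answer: 2106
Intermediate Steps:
K(H) = (-3 + H**2 - 3*H)/H
n(G, Z) = -1 - G (n(G, Z) = (-3 + 3 - 3/3) - G = (-3 + 3 - 3*1/3) - G = (-3 + 3 - 1) - G = -1 - G)
26*((n(-2, -2) - 1*(-10)) + 70) = 26*(((-1 - 1*(-2)) - 1*(-10)) + 70) = 26*(((-1 + 2) + 10) + 70) = 26*((1 + 10) + 70) = 26*(11 + 70) = 26*81 = 2106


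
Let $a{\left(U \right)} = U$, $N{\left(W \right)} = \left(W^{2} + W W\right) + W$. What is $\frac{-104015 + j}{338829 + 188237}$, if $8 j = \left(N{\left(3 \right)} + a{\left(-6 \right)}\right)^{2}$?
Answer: $- \frac{831895}{4216528} \approx -0.19729$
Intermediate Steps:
$N{\left(W \right)} = W + 2 W^{2}$ ($N{\left(W \right)} = \left(W^{2} + W^{2}\right) + W = 2 W^{2} + W = W + 2 W^{2}$)
$j = \frac{225}{8}$ ($j = \frac{\left(3 \left(1 + 2 \cdot 3\right) - 6\right)^{2}}{8} = \frac{\left(3 \left(1 + 6\right) - 6\right)^{2}}{8} = \frac{\left(3 \cdot 7 - 6\right)^{2}}{8} = \frac{\left(21 - 6\right)^{2}}{8} = \frac{15^{2}}{8} = \frac{1}{8} \cdot 225 = \frac{225}{8} \approx 28.125$)
$\frac{-104015 + j}{338829 + 188237} = \frac{-104015 + \frac{225}{8}}{338829 + 188237} = - \frac{831895}{8 \cdot 527066} = \left(- \frac{831895}{8}\right) \frac{1}{527066} = - \frac{831895}{4216528}$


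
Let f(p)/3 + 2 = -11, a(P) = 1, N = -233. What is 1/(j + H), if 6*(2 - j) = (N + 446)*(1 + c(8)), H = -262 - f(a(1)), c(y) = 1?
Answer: -1/292 ≈ -0.0034247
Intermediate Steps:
f(p) = -39 (f(p) = -6 + 3*(-11) = -6 - 33 = -39)
H = -223 (H = -262 - 1*(-39) = -262 + 39 = -223)
j = -69 (j = 2 - (-233 + 446)*(1 + 1)/6 = 2 - 71*2/2 = 2 - ⅙*426 = 2 - 71 = -69)
1/(j + H) = 1/(-69 - 223) = 1/(-292) = -1/292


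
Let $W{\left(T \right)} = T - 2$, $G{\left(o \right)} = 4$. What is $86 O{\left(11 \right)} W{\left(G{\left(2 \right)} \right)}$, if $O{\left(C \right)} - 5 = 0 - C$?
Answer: $-1032$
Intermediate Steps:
$O{\left(C \right)} = 5 - C$ ($O{\left(C \right)} = 5 + \left(0 - C\right) = 5 - C$)
$W{\left(T \right)} = -2 + T$ ($W{\left(T \right)} = T - 2 = -2 + T$)
$86 O{\left(11 \right)} W{\left(G{\left(2 \right)} \right)} = 86 \left(5 - 11\right) \left(-2 + 4\right) = 86 \left(5 - 11\right) 2 = 86 \left(-6\right) 2 = \left(-516\right) 2 = -1032$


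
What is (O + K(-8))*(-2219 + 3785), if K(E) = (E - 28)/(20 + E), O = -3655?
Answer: -5728428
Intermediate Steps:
K(E) = (-28 + E)/(20 + E)
(O + K(-8))*(-2219 + 3785) = (-3655 + (-28 - 8)/(20 - 8))*(-2219 + 3785) = (-3655 - 36/12)*1566 = (-3655 + (1/12)*(-36))*1566 = (-3655 - 3)*1566 = -3658*1566 = -5728428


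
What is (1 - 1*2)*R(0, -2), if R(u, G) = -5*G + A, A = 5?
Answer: -15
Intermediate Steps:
R(u, G) = 5 - 5*G (R(u, G) = -5*G + 5 = 5 - 5*G)
(1 - 1*2)*R(0, -2) = (1 - 1*2)*(5 - 5*(-2)) = (1 - 2)*(5 + 10) = -1*15 = -15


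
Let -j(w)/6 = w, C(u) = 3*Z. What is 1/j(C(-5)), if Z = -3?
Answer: 1/54 ≈ 0.018519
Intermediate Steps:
C(u) = -9 (C(u) = 3*(-3) = -9)
j(w) = -6*w
1/j(C(-5)) = 1/(-6*(-9)) = 1/54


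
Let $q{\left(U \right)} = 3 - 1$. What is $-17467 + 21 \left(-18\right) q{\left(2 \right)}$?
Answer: $-18223$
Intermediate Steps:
$q{\left(U \right)} = 2$ ($q{\left(U \right)} = 3 - 1 = 2$)
$-17467 + 21 \left(-18\right) q{\left(2 \right)} = -17467 + 21 \left(-18\right) 2 = -17467 - 756 = -18223$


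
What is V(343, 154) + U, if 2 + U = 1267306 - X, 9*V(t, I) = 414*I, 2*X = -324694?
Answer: 1436735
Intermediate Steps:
X = -162347 (X = (1/2)*(-324694) = -162347)
V(t, I) = 46*I (V(t, I) = (414*I)/9 = 46*I)
U = 1429651 (U = -2 + (1267306 - 1*(-162347)) = -2 + (1267306 + 162347) = -2 + 1429653 = 1429651)
V(343, 154) + U = 46*154 + 1429651 = 7084 + 1429651 = 1436735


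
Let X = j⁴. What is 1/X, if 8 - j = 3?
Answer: 1/625 ≈ 0.0016000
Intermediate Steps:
j = 5 (j = 8 - 1*3 = 8 - 3 = 5)
X = 625 (X = 5⁴ = 625)
1/X = 1/625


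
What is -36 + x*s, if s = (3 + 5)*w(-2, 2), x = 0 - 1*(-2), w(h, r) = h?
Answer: -68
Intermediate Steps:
x = 2 (x = 0 + 2 = 2)
s = -16 (s = (3 + 5)*(-2) = 8*(-2) = -16)
-36 + x*s = -36 + 2*(-16) = -36 - 32 = -68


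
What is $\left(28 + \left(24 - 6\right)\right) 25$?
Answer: $1150$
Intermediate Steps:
$\left(28 + \left(24 - 6\right)\right) 25 = \left(28 + 18\right) 25 = 46 \cdot 25 = 1150$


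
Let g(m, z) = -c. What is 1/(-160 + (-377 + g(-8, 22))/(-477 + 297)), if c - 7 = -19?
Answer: -36/5687 ≈ -0.0063302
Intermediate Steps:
c = -12 (c = 7 - 19 = -12)
g(m, z) = 12 (g(m, z) = -1*(-12) = 12)
1/(-160 + (-377 + g(-8, 22))/(-477 + 297)) = 1/(-160 + (-377 + 12)/(-477 + 297)) = 1/(-160 - 365/(-180)) = 1/(-160 - 365*(-1/180)) = 1/(-160 + 73/36) = 1/(-5687/36) = -36/5687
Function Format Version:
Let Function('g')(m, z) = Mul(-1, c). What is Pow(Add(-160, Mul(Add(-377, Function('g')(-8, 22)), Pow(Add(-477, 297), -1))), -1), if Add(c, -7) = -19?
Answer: Rational(-36, 5687) ≈ -0.0063302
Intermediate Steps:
c = -12 (c = Add(7, -19) = -12)
Function('g')(m, z) = 12 (Function('g')(m, z) = Mul(-1, -12) = 12)
Pow(Add(-160, Mul(Add(-377, Function('g')(-8, 22)), Pow(Add(-477, 297), -1))), -1) = Pow(Add(-160, Mul(Add(-377, 12), Pow(Add(-477, 297), -1))), -1) = Pow(Add(-160, Mul(-365, Pow(-180, -1))), -1) = Pow(Add(-160, Mul(-365, Rational(-1, 180))), -1) = Pow(Add(-160, Rational(73, 36)), -1) = Pow(Rational(-5687, 36), -1) = Rational(-36, 5687)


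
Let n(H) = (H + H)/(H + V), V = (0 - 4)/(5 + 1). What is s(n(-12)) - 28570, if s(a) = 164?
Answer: -28406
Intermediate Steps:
V = -2/3 (V = -4/6 = -4*1/6 = -2/3 ≈ -0.66667)
n(H) = 2*H/(-2/3 + H) (n(H) = (H + H)/(H - 2/3) = (2*H)/(-2/3 + H) = 2*H/(-2/3 + H))
s(n(-12)) - 28570 = 164 - 28570 = -28406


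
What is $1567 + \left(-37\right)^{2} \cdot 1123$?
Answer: $1538954$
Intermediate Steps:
$1567 + \left(-37\right)^{2} \cdot 1123 = 1567 + 1369 \cdot 1123 = 1567 + 1537387 = 1538954$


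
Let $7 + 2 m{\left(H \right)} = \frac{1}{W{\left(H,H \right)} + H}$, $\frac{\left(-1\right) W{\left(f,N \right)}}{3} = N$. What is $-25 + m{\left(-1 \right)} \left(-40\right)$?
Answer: $105$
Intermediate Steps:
$W{\left(f,N \right)} = - 3 N$
$m{\left(H \right)} = - \frac{7}{2} - \frac{1}{4 H}$ ($m{\left(H \right)} = - \frac{7}{2} + \frac{1}{2 \left(- 3 H + H\right)} = - \frac{7}{2} + \frac{1}{2 \left(- 2 H\right)} = - \frac{7}{2} + \frac{\left(- \frac{1}{2}\right) \frac{1}{H}}{2} = - \frac{7}{2} - \frac{1}{4 H}$)
$-25 + m{\left(-1 \right)} \left(-40\right) = -25 + \frac{-1 - -14}{4 \left(-1\right)} \left(-40\right) = -25 + \frac{1}{4} \left(-1\right) \left(-1 + 14\right) \left(-40\right) = -25 + \frac{1}{4} \left(-1\right) 13 \left(-40\right) = -25 - -130 = -25 + 130 = 105$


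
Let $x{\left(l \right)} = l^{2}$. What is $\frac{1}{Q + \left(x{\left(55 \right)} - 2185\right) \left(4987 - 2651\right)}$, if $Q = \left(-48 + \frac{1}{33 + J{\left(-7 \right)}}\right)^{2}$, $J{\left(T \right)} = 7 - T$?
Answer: $\frac{2209}{4339673185} \approx 5.0902 \cdot 10^{-7}$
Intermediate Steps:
$Q = \frac{5085025}{2209}$ ($Q = \left(-48 + \frac{1}{33 + \left(7 - -7\right)}\right)^{2} = \left(-48 + \frac{1}{33 + \left(7 + 7\right)}\right)^{2} = \left(-48 + \frac{1}{33 + 14}\right)^{2} = \left(-48 + \frac{1}{47}\right)^{2} = \left(- \frac{2255}{47}\right)^{2} = \frac{5085025}{2209} \approx 2302.0$)
$\frac{1}{Q + \left(x{\left(55 \right)} - 2185\right) \left(4987 - 2651\right)} = \frac{1}{\frac{5085025}{2209} + \left(55^{2} - 2185\right) \left(4987 - 2651\right)} = \frac{1}{\frac{5085025}{2209} + \left(3025 - 2185\right) 2336} = \frac{1}{\frac{5085025}{2209} + 840 \cdot 2336} = \frac{1}{\frac{5085025}{2209} + 1962240} = \frac{1}{\frac{4339673185}{2209}} = \frac{2209}{4339673185}$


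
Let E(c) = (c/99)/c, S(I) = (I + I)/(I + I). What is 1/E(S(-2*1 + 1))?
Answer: 99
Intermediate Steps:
S(I) = 1 (S(I) = (2*I)/((2*I)) = (2*I)*(1/(2*I)) = 1)
E(c) = 1/99 (E(c) = (c*(1/99))/c = (c/99)/c = 1/99)
1/E(S(-2*1 + 1)) = 1/(1/99) = 99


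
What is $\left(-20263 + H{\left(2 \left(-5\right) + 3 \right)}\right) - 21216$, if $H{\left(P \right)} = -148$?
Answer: $-41627$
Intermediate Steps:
$\left(-20263 + H{\left(2 \left(-5\right) + 3 \right)}\right) - 21216 = \left(-20263 - 148\right) - 21216 = -20411 - 21216 = -41627$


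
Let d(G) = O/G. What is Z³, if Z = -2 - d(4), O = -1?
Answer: -343/64 ≈ -5.3594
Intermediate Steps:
d(G) = -1/G
Z = -7/4 (Z = -2 - (-1)/4 = -2 - 1*(-¼) = -2 + ¼ = -7/4 ≈ -1.7500)
Z³ = (-7/4)³ = -343/64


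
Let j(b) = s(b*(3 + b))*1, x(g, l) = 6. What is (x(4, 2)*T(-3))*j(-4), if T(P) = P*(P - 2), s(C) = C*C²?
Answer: 5760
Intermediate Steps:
s(C) = C³
j(b) = b³*(3 + b)³ (j(b) = (b*(3 + b))³*1 = (b³*(3 + b)³)*1 = b³*(3 + b)³)
T(P) = P*(-2 + P)
(x(4, 2)*T(-3))*j(-4) = (6*(-3*(-2 - 3)))*((-4)³*(3 - 4)³) = (6*(-3*(-5)))*(-64*(-1)³) = (6*15)*(-64*(-1)) = 90*64 = 5760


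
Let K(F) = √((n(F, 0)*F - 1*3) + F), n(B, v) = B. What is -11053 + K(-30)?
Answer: -11053 + 17*√3 ≈ -11024.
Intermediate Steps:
K(F) = √(-3 + F + F²) (K(F) = √((F*F - 1*3) + F) = √((F² - 3) + F) = √((-3 + F²) + F) = √(-3 + F + F²))
-11053 + K(-30) = -11053 + √(-3 - 30 + (-30)²) = -11053 + √(-3 - 30 + 900) = -11053 + √867 = -11053 + 17*√3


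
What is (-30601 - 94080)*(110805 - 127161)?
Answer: 2039282436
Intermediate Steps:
(-30601 - 94080)*(110805 - 127161) = -124681*(-16356) = 2039282436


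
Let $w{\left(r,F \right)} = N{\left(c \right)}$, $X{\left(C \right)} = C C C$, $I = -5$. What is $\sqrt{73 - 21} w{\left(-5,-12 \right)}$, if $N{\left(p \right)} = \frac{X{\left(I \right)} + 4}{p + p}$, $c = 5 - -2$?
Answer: $- \frac{121 \sqrt{13}}{7} \approx -62.325$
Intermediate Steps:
$X{\left(C \right)} = C^{3}$ ($X{\left(C \right)} = C^{2} C = C^{3}$)
$c = 7$ ($c = 5 + 2 = 7$)
$N{\left(p \right)} = - \frac{121}{2 p}$ ($N{\left(p \right)} = \frac{\left(-5\right)^{3} + 4}{p + p} = \frac{-125 + 4}{2 p} = - 121 \frac{1}{2 p} = - \frac{121}{2 p}$)
$w{\left(r,F \right)} = - \frac{121}{14}$ ($w{\left(r,F \right)} = - \frac{121}{2 \cdot 7} = \left(- \frac{121}{2}\right) \frac{1}{7} = - \frac{121}{14}$)
$\sqrt{73 - 21} w{\left(-5,-12 \right)} = \sqrt{73 - 21} \left(- \frac{121}{14}\right) = \sqrt{52} \left(- \frac{121}{14}\right) = 2 \sqrt{13} \left(- \frac{121}{14}\right) = - \frac{121 \sqrt{13}}{7}$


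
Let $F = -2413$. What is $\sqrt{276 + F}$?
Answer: $i \sqrt{2137} \approx 46.228 i$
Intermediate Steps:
$\sqrt{276 + F} = \sqrt{276 - 2413} = \sqrt{-2137} = i \sqrt{2137}$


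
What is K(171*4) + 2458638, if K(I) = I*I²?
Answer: 322472142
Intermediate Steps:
K(I) = I³
K(171*4) + 2458638 = (171*4)³ + 2458638 = 684³ + 2458638 = 320013504 + 2458638 = 322472142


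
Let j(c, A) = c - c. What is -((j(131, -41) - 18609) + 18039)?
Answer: 570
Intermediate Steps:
j(c, A) = 0
-((j(131, -41) - 18609) + 18039) = -((0 - 18609) + 18039) = -(-18609 + 18039) = -1*(-570) = 570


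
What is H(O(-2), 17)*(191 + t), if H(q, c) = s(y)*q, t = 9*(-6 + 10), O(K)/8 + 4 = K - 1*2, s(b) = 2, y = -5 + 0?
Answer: -29056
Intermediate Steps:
y = -5
O(K) = -48 + 8*K (O(K) = -32 + 8*(K - 1*2) = -32 + 8*(K - 2) = -32 + 8*(-2 + K) = -32 + (-16 + 8*K) = -48 + 8*K)
t = 36 (t = 9*4 = 36)
H(q, c) = 2*q
H(O(-2), 17)*(191 + t) = (2*(-48 + 8*(-2)))*(191 + 36) = (2*(-48 - 16))*227 = (2*(-64))*227 = -128*227 = -29056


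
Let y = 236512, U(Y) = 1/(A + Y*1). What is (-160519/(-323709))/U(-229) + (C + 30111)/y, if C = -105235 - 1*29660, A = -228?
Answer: -1086485849347/4785066438 ≈ -227.06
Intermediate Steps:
U(Y) = 1/(-228 + Y) (U(Y) = 1/(-228 + Y*1) = 1/(-228 + Y))
C = -134895 (C = -105235 - 29660 = -134895)
(-160519/(-323709))/U(-229) + (C + 30111)/y = (-160519/(-323709))/(1/(-228 - 229)) + (-134895 + 30111)/236512 = (-160519*(-1/323709))/(1/(-457)) - 104784*1/236512 = 160519/(323709*(-1/457)) - 6549/14782 = (160519/323709)*(-457) - 6549/14782 = -73357183/323709 - 6549/14782 = -1086485849347/4785066438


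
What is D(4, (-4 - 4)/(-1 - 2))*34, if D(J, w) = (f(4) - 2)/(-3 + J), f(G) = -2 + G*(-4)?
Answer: -680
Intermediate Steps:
f(G) = -2 - 4*G
D(J, w) = -20/(-3 + J) (D(J, w) = ((-2 - 4*4) - 2)/(-3 + J) = ((-2 - 16) - 2)/(-3 + J) = (-18 - 2)/(-3 + J) = -20/(-3 + J))
D(4, (-4 - 4)/(-1 - 2))*34 = -20/(-3 + 4)*34 = -20/1*34 = -20*1*34 = -20*34 = -680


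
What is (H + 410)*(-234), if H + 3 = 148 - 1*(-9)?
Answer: -131976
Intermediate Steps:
H = 154 (H = -3 + (148 - 1*(-9)) = -3 + (148 + 9) = -3 + 157 = 154)
(H + 410)*(-234) = (154 + 410)*(-234) = 564*(-234) = -131976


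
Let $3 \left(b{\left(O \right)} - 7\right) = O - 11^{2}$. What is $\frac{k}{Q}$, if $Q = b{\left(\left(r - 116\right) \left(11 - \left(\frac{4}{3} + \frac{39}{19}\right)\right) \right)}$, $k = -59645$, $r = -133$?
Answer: $\frac{3399765}{37922} \approx 89.651$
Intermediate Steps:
$b{\left(O \right)} = - \frac{100}{3} + \frac{O}{3}$ ($b{\left(O \right)} = 7 + \frac{O - 11^{2}}{3} = 7 + \frac{O - 121}{3} = 7 + \frac{-121 + O}{3} = 7 + \left(- \frac{121}{3} + \frac{O}{3}\right) = - \frac{100}{3} + \frac{O}{3}$)
$Q = - \frac{37922}{57}$ ($Q = - \frac{100}{3} + \frac{\left(-133 - 116\right) \left(11 - \left(\frac{4}{3} + \frac{39}{19}\right)\right)}{3} = - \frac{100}{3} + \frac{\left(-249\right) \left(11 - \frac{193}{57}\right)}{3} = - \frac{100}{3} + \frac{\left(-249\right) \frac{434}{57}}{3} = - \frac{100}{3} + \frac{1}{3} \left(- \frac{36022}{19}\right) = - \frac{100}{3} - \frac{36022}{57} = - \frac{37922}{57} \approx -665.3$)
$\frac{k}{Q} = - \frac{59645}{- \frac{37922}{57}} = \left(-59645\right) \left(- \frac{57}{37922}\right) = \frac{3399765}{37922}$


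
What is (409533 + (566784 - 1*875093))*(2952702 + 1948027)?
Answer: 496071392296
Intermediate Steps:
(409533 + (566784 - 1*875093))*(2952702 + 1948027) = (409533 + (566784 - 875093))*4900729 = (409533 - 308309)*4900729 = 101224*4900729 = 496071392296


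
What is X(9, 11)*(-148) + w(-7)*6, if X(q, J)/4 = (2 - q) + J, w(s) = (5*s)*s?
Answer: -898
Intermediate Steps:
w(s) = 5*s**2
X(q, J) = 8 - 4*q + 4*J (X(q, J) = 4*((2 - q) + J) = 4*(2 + J - q) = 8 - 4*q + 4*J)
X(9, 11)*(-148) + w(-7)*6 = (8 - 4*9 + 4*11)*(-148) + (5*(-7)**2)*6 = (8 - 36 + 44)*(-148) + (5*49)*6 = 16*(-148) + 245*6 = -2368 + 1470 = -898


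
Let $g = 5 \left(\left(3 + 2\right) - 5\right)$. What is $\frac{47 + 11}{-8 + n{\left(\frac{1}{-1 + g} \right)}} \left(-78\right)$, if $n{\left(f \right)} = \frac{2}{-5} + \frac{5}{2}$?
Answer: $\frac{45240}{59} \approx 766.78$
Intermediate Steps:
$g = 0$ ($g = 5 \left(5 - 5\right) = 5 \cdot 0 = 0$)
$n{\left(f \right)} = \frac{21}{10}$ ($n{\left(f \right)} = 2 \left(- \frac{1}{5}\right) + 5 \cdot \frac{1}{2} = - \frac{2}{5} + \frac{5}{2} = \frac{21}{10}$)
$\frac{47 + 11}{-8 + n{\left(\frac{1}{-1 + g} \right)}} \left(-78\right) = \frac{47 + 11}{-8 + \frac{21}{10}} \left(-78\right) = \frac{58}{- \frac{59}{10}} \left(-78\right) = 58 \left(- \frac{10}{59}\right) \left(-78\right) = \left(- \frac{580}{59}\right) \left(-78\right) = \frac{45240}{59}$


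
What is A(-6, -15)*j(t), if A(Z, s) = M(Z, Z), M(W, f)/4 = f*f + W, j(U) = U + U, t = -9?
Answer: -2160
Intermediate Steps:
j(U) = 2*U
M(W, f) = 4*W + 4*f**2 (M(W, f) = 4*(f*f + W) = 4*(f**2 + W) = 4*(W + f**2) = 4*W + 4*f**2)
A(Z, s) = 4*Z + 4*Z**2
A(-6, -15)*j(t) = (4*(-6)*(1 - 6))*(2*(-9)) = (4*(-6)*(-5))*(-18) = 120*(-18) = -2160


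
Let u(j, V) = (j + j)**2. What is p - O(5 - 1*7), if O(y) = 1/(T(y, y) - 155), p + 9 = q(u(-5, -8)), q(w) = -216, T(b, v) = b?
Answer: -35324/157 ≈ -224.99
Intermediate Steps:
u(j, V) = 4*j**2 (u(j, V) = (2*j)**2 = 4*j**2)
p = -225 (p = -9 - 216 = -225)
O(y) = 1/(-155 + y) (O(y) = 1/(y - 155) = 1/(-155 + y))
p - O(5 - 1*7) = -225 - 1/(-155 + (5 - 1*7)) = -225 - 1/(-155 + (5 - 7)) = -225 - 1/(-155 - 2) = -225 - 1/(-157) = -225 - 1*(-1/157) = -225 + 1/157 = -35324/157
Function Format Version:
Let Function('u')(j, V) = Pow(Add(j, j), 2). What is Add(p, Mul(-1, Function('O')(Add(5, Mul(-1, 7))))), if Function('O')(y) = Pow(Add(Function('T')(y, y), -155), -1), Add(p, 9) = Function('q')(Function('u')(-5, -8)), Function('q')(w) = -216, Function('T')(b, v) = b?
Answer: Rational(-35324, 157) ≈ -224.99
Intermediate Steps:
Function('u')(j, V) = Mul(4, Pow(j, 2)) (Function('u')(j, V) = Pow(Mul(2, j), 2) = Mul(4, Pow(j, 2)))
p = -225 (p = Add(-9, -216) = -225)
Function('O')(y) = Pow(Add(-155, y), -1) (Function('O')(y) = Pow(Add(y, -155), -1) = Pow(Add(-155, y), -1))
Add(p, Mul(-1, Function('O')(Add(5, Mul(-1, 7))))) = Add(-225, Mul(-1, Pow(Add(-155, Add(5, Mul(-1, 7))), -1))) = Add(-225, Mul(-1, Pow(Add(-155, Add(5, -7)), -1))) = Add(-225, Mul(-1, Pow(Add(-155, -2), -1))) = Add(-225, Mul(-1, Pow(-157, -1))) = Add(-225, Mul(-1, Rational(-1, 157))) = Add(-225, Rational(1, 157)) = Rational(-35324, 157)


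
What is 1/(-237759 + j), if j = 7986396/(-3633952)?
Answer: -908488/216003194991 ≈ -4.2059e-6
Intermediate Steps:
j = -1996599/908488 (j = 7986396*(-1/3633952) = -1996599/908488 ≈ -2.1977)
1/(-237759 + j) = 1/(-237759 - 1996599/908488) = 1/(-216003194991/908488) = -908488/216003194991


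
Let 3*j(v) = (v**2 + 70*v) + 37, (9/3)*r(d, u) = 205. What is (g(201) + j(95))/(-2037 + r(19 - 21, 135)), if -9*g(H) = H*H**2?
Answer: 2691155/5906 ≈ 455.66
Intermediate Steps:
r(d, u) = 205/3 (r(d, u) = (1/3)*205 = 205/3)
j(v) = 37/3 + v**2/3 + 70*v/3 (j(v) = ((v**2 + 70*v) + 37)/3 = (37 + v**2 + 70*v)/3 = 37/3 + v**2/3 + 70*v/3)
g(H) = -H**3/9 (g(H) = -H*H**2/9 = -H**3/9)
(g(201) + j(95))/(-2037 + r(19 - 21, 135)) = (-1/9*201**3 + (37/3 + (1/3)*95**2 + (70/3)*95))/(-2037 + 205/3) = (-1/9*8120601 + (37/3 + (1/3)*9025 + 6650/3))/(-5906/3) = (-902289 + (37/3 + 9025/3 + 6650/3))*(-3/5906) = (-902289 + 15712/3)*(-3/5906) = -2691155/3*(-3/5906) = 2691155/5906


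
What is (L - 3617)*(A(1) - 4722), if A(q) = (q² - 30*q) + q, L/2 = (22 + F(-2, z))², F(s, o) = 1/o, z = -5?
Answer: 12665970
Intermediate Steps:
L = 23762/25 (L = 2*(22 + 1/(-5))² = 2*(22 - ⅕)² = 2*(109/5)² = 2*(11881/25) = 23762/25 ≈ 950.48)
A(q) = q² - 29*q
(L - 3617)*(A(1) - 4722) = (23762/25 - 3617)*(1*(-29 + 1) - 4722) = -66663*(1*(-28) - 4722)/25 = -66663*(-28 - 4722)/25 = -66663/25*(-4750) = 12665970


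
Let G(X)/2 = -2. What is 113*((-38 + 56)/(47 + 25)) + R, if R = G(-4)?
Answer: 97/4 ≈ 24.250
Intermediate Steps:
G(X) = -4 (G(X) = 2*(-2) = -4)
R = -4
113*((-38 + 56)/(47 + 25)) + R = 113*((-38 + 56)/(47 + 25)) - 4 = 113*(18/72) - 4 = 113*(18*(1/72)) - 4 = 113*(1/4) - 4 = 113/4 - 4 = 97/4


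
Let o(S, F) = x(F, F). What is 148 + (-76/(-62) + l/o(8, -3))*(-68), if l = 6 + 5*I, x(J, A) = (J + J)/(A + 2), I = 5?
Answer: -26662/93 ≈ -286.69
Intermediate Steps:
x(J, A) = 2*J/(2 + A) (x(J, A) = (2*J)/(2 + A) = 2*J/(2 + A))
o(S, F) = 2*F/(2 + F)
l = 31 (l = 6 + 5*5 = 6 + 25 = 31)
148 + (-76/(-62) + l/o(8, -3))*(-68) = 148 + (-76/(-62) + 31/((2*(-3)/(2 - 3))))*(-68) = 148 + (-76*(-1/62) + 31/((2*(-3)/(-1))))*(-68) = 148 + (38/31 + 31/((2*(-3)*(-1))))*(-68) = 148 + (38/31 + 31/6)*(-68) = 148 + (1189/186)*(-68) = 148 - 40426/93 = -26662/93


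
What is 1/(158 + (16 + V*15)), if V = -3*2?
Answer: 1/84 ≈ 0.011905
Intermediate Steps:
V = -6
1/(158 + (16 + V*15)) = 1/(158 + (16 - 6*15)) = 1/(158 + (16 - 90)) = 1/(158 - 74) = 1/84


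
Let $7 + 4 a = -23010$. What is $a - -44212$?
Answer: $\frac{153831}{4} \approx 38458.0$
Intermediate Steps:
$a = - \frac{23017}{4}$ ($a = - \frac{7}{4} + \frac{1}{4} \left(-23010\right) = - \frac{7}{4} - \frac{11505}{2} = - \frac{23017}{4} \approx -5754.3$)
$a - -44212 = - \frac{23017}{4} - -44212 = - \frac{23017}{4} + 44212 = \frac{153831}{4}$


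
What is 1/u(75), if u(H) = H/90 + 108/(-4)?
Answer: -6/157 ≈ -0.038217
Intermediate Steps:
u(H) = -27 + H/90 (u(H) = H*(1/90) + 108*(-¼) = H/90 - 27 = -27 + H/90)
1/u(75) = 1/(-27 + (1/90)*75) = 1/(-27 + ⅚) = 1/(-157/6) = -6/157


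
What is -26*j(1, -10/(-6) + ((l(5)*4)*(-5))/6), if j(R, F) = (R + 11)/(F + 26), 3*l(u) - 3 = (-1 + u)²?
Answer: -2808/59 ≈ -47.593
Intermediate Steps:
l(u) = 1 + (-1 + u)²/3
j(R, F) = (11 + R)/(26 + F)
-26*j(1, -10/(-6) + ((l(5)*4)*(-5))/6) = -26*(11 + 1)/(26 + (-10/(-6) + (((1 + (-1 + 5)²/3)*4)*(-5))/6)) = -26*12/(26 + (-10*(-⅙) + (((1 + (⅓)*4²)*4)*(-5))*(⅙))) = -26*12/(26 + (5/3 + (((1 + (⅓)*16)*4)*(-5))*(⅙))) = -26*12/(26 + (5/3 + (((1 + 16/3)*4)*(-5))*(⅙))) = -26*12/(26 + (5/3 + (((19/3)*4)*(-5))*(⅙))) = -26*12/(26 + (5/3 + ((76/3)*(-5))*(⅙))) = -26*12/(26 + (5/3 - 380/3*⅙)) = -26*12/(26 + (5/3 - 190/9)) = -26*12/(26 - 175/9) = -26*12/59/9 = -234*12/59 = -26*108/59 = -2808/59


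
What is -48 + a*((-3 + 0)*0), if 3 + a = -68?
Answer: -48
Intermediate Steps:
a = -71 (a = -3 - 68 = -71)
-48 + a*((-3 + 0)*0) = -48 - 71*(-3 + 0)*0 = -48 - (-213)*0 = -48 - 71*0 = -48 + 0 = -48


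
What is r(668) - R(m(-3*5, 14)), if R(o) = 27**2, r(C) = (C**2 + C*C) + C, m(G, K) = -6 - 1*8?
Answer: 892387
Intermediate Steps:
m(G, K) = -14 (m(G, K) = -6 - 8 = -14)
r(C) = C + 2*C**2 (r(C) = (C**2 + C**2) + C = 2*C**2 + C = C + 2*C**2)
R(o) = 729
r(668) - R(m(-3*5, 14)) = 668*(1 + 2*668) - 1*729 = 668*(1 + 1336) - 729 = 668*1337 - 729 = 893116 - 729 = 892387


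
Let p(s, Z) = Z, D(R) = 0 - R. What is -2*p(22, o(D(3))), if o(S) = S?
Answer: 6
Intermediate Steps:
D(R) = -R
-2*p(22, o(D(3))) = -(-2)*3 = -2*(-3) = 6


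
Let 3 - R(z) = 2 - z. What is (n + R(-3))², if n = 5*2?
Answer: 64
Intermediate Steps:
R(z) = 1 + z (R(z) = 3 - (2 - z) = 3 + (-2 + z) = 1 + z)
n = 10
(n + R(-3))² = (10 + (1 - 3))² = (10 - 2)² = 8² = 64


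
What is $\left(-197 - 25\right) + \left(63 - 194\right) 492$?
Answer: $-64674$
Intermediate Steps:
$\left(-197 - 25\right) + \left(63 - 194\right) 492 = -222 - 64452 = -64674$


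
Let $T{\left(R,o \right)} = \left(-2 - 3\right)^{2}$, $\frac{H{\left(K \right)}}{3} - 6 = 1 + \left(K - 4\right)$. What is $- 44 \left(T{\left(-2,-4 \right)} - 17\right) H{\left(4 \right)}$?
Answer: $-7392$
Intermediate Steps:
$H{\left(K \right)} = 9 + 3 K$ ($H{\left(K \right)} = 18 + 3 \left(1 + \left(K - 4\right)\right) = 18 + 3 \left(1 + \left(-4 + K\right)\right) = 18 + 3 \left(-3 + K\right) = 18 + \left(-9 + 3 K\right) = 9 + 3 K$)
$T{\left(R,o \right)} = 25$ ($T{\left(R,o \right)} = \left(-5\right)^{2} = 25$)
$- 44 \left(T{\left(-2,-4 \right)} - 17\right) H{\left(4 \right)} = - 44 \left(25 - 17\right) \left(9 + 3 \cdot 4\right) = \left(-44\right) 8 \left(9 + 12\right) = \left(-352\right) 21 = -7392$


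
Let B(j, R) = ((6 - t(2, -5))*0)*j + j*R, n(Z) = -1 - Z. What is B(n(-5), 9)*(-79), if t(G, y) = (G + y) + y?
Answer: -2844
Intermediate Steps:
t(G, y) = G + 2*y
B(j, R) = R*j (B(j, R) = ((6 - (2 + 2*(-5)))*0)*j + j*R = ((6 - (2 - 10))*0)*j + R*j = ((6 - 1*(-8))*0)*j + R*j = ((6 + 8)*0)*j + R*j = (14*0)*j + R*j = 0*j + R*j = 0 + R*j = R*j)
B(n(-5), 9)*(-79) = (9*(-1 - 1*(-5)))*(-79) = (9*(-1 + 5))*(-79) = (9*4)*(-79) = 36*(-79) = -2844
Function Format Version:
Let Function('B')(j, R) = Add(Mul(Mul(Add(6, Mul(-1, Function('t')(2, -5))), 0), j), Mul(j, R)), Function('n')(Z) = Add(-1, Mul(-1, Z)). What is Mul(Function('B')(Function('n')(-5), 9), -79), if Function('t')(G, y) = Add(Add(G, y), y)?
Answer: -2844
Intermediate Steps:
Function('t')(G, y) = Add(G, Mul(2, y))
Function('B')(j, R) = Mul(R, j) (Function('B')(j, R) = Add(Mul(Mul(Add(6, Mul(-1, Add(2, Mul(2, -5)))), 0), j), Mul(j, R)) = Add(Mul(Mul(Add(6, Mul(-1, Add(2, -10))), 0), j), Mul(R, j)) = Add(Mul(Mul(Add(6, Mul(-1, -8)), 0), j), Mul(R, j)) = Add(Mul(Mul(Add(6, 8), 0), j), Mul(R, j)) = Add(Mul(Mul(14, 0), j), Mul(R, j)) = Add(Mul(0, j), Mul(R, j)) = Add(0, Mul(R, j)) = Mul(R, j))
Mul(Function('B')(Function('n')(-5), 9), -79) = Mul(Mul(9, Add(-1, Mul(-1, -5))), -79) = Mul(Mul(9, Add(-1, 5)), -79) = Mul(Mul(9, 4), -79) = Mul(36, -79) = -2844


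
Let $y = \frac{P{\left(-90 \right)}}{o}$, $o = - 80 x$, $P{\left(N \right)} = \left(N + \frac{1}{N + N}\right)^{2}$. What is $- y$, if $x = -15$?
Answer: $- \frac{262472401}{38880000} \approx -6.7508$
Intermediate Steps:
$P{\left(N \right)} = \left(N + \frac{1}{2 N}\right)^{2}$
$o = 1200$ ($o = \left(-80\right) \left(-15\right) = 1200$)
$y = \frac{262472401}{38880000}$ ($y = \frac{\frac{1}{4} \cdot \frac{1}{8100} \left(1 + 2 \left(-90\right)^{2}\right)^{2}}{1200} = \frac{1}{4} \cdot \frac{1}{8100} \left(1 + 2 \cdot 8100\right)^{2} \cdot \frac{1}{1200} = \frac{1}{4} \cdot \frac{1}{8100} \left(1 + 16200\right)^{2} \cdot \frac{1}{1200} = \frac{1}{4} \cdot \frac{1}{8100} \cdot 16201^{2} \cdot \frac{1}{1200} = \frac{1}{4} \cdot \frac{1}{8100} \cdot 262472401 \cdot \frac{1}{1200} = \frac{262472401}{32400} \cdot \frac{1}{1200} = \frac{262472401}{38880000} \approx 6.7508$)
$- y = \left(-1\right) \frac{262472401}{38880000} = - \frac{262472401}{38880000}$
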